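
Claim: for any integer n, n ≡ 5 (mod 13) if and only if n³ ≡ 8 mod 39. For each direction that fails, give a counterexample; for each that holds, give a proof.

(→) This fails: take n = 18. Then 18 ≡ 5 (mod 13), but 18³ = 5832 ≡ 21 (mod 39), not 8.

(←) This fails: take n = 2. Then 2³ = 8 ≡ 8 (mod 39), yet 2 ≡ 2 (mod 13), not 5.

Neither direction holds.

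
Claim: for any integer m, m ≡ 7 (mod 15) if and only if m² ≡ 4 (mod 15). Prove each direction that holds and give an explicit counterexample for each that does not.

Not equivalent: only (⇒) holds.

(→) Suppose m ≡ 7 (mod 15). Write m = 15j + 7. Then (15j + 7)² = 225j² + 210j + 49 = 15(15j² + 14j + 3) + 4, so m² ≡ 4 (mod 15).

(←) This fails: take m = 2. Then 2² = 4 ≡ 4 (mod 15), yet 2 ≡ 2 (mod 15), not 7.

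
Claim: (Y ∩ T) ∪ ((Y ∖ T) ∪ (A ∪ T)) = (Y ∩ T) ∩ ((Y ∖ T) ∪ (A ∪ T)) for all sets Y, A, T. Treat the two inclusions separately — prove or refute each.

(⊆) This inclusion fails. Take Y = {1}, A = ∅, T = ∅; then 1 ∈ (Y ∩ T) ∪ ((Y ∖ T) ∪ (A ∪ T)) but 1 ∉ (Y ∩ T) ∩ ((Y ∖ T) ∪ (A ∪ T)).

(⊇) Let x ∈ (Y ∩ T) ∩ ((Y ∖ T) ∪ (A ∪ T)). Then either x ∈ Y ∩ T and x ∉ A; or x ∈ Y ∩ A ∩ T. In each case x ∈ (Y ∩ T) ∪ ((Y ∖ T) ∪ (A ∪ T)), so (Y ∩ T) ∩ ((Y ∖ T) ∪ (A ∪ T)) ⊆ (Y ∩ T) ∪ ((Y ∖ T) ∪ (A ∪ T)).

The sets are not equal: only the reverse inclusion holds.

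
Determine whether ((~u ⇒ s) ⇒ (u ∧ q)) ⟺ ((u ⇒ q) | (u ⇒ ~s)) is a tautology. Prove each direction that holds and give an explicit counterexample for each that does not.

(→) Assume the antecedent. If u is true, the antecedent forces (u = T, s = F, q = T) or (u = T, s = T, q = T), and (u ⇒ q) | (u ⇒ ~s) holds there. If u is false, (u ⇒ q) | (u ⇒ ~s) reduces to true regardless of the other variables. Either way (u ⇒ q) | (u ⇒ ~s) holds.

(←) This fails. Under u = T, s = F, q = F, the left side is false but the right side is true.

Not equivalent: only (⇒) holds.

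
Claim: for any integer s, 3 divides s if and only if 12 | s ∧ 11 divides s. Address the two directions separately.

(⟹) This fails: take s = 3. Certainly 3 ∣ 3, but 12 ∤ 3.

(⟸) Suppose 12 ∣ s and 11 ∣ s. Any common multiple of 12 and 11 is a multiple of their lcm; here gcd(12, 11) = 1, so lcm(12, 11) = 12·11 = 132, so 132 ∣ s. Since 3 ∣ 132, it follows that 3 ∣ s.

Only the converse holds.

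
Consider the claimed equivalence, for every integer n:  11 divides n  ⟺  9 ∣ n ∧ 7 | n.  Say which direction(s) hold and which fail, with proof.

[⇒] This fails: take n = 11. Certainly 11 ∣ 11, but 9 ∤ 11.

[⇐] This fails: take n = 63. Both 9 ∣ 63 and 7 ∣ 63, yet 63 is not a multiple of 11 (since 63 = 5·11 + 8), so 11 ∤ 63.

Both directions fail.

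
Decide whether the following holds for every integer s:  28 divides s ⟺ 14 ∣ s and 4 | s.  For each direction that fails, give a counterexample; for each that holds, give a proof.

Both directions hold; the statement is true.

(⟹) If 28 ∣ s, write s = 28q. Since 28 = 2·14, s = 14·(2q), so 14 ∣ s; and since 28 = 7·4, s = 4·(7q), so 4 ∣ s.

(⟸) Suppose 14 ∣ s and 4 ∣ s. Any common multiple of 14 and 4 is a multiple of their lcm; here lcm(14, 4) = 14·4/gcd(14, 4) = 56/2 = 28, so 28 ∣ s.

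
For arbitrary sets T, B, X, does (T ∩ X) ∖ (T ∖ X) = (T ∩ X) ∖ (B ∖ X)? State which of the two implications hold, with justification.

Forward inclusion. Let x ∈ (T ∩ X) ∖ (T ∖ X). Then either x ∈ T ∩ X and x ∉ B; or x ∈ T ∩ B ∩ X. In each case x ∈ (T ∩ X) ∖ (B ∖ X), so (T ∩ X) ∖ (T ∖ X) ⊆ (T ∩ X) ∖ (B ∖ X).

Reverse inclusion. Let x ∈ (T ∩ X) ∖ (B ∖ X). Then either x ∈ T ∩ X and x ∉ B; or x ∈ T ∩ B ∩ X. In each case x ∈ (T ∩ X) ∖ (T ∖ X), so (T ∩ X) ∖ (B ∖ X) ⊆ (T ∩ X) ∖ (T ∖ X).

The two sets are equal.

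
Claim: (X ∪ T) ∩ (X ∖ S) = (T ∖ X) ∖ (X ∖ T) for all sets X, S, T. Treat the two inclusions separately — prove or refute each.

Forward inclusion. This inclusion fails. Take X = {1}, S = ∅, T = ∅; then 1 ∈ (X ∪ T) ∩ (X ∖ S) but 1 ∉ (T ∖ X) ∖ (X ∖ T).

Reverse inclusion. This inclusion fails. Take X = ∅, S = ∅, T = {1}; then 1 ∈ (T ∖ X) ∖ (X ∖ T) but 1 ∉ (X ∪ T) ∩ (X ∖ S).

Both inclusions fail.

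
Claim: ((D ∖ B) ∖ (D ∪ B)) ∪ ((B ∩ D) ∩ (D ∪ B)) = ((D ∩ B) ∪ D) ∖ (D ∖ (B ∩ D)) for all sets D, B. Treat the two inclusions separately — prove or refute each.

The two sets are equal.

Forward inclusion. Let x ∈ ((D ∖ B) ∖ (D ∪ B)) ∪ ((B ∩ D) ∩ (D ∪ B)). Then x ∈ D ∩ B, from which x ∈ ((D ∩ B) ∪ D) ∖ (D ∖ (B ∩ D)).

Reverse inclusion. Let x ∈ ((D ∩ B) ∪ D) ∖ (D ∖ (B ∩ D)). Then x ∈ D ∩ B, from which x ∈ ((D ∖ B) ∖ (D ∪ B)) ∪ ((B ∩ D) ∩ (D ∪ B)).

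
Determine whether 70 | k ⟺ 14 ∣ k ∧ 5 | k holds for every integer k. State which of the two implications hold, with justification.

(→) If 70 ∣ k, write k = 70q. Since 70 = 5·14, k = 14·(5q), so 14 ∣ k; and since 70 = 14·5, k = 5·(14q), so 5 ∣ k.

(←) Suppose 14 ∣ k and 5 ∣ k. Any common multiple of 14 and 5 is a multiple of their lcm; here gcd(14, 5) = 1, so lcm(14, 5) = 14·5 = 70, so 70 ∣ k.

The biconditional holds.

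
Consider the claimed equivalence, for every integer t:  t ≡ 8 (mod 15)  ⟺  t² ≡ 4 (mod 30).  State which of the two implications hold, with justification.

(⇒) fails and (⇐) fails.

(⟹) This fails: take t = 23. Then 23 ≡ 8 (mod 15), but 23² = 529 ≡ 19 (mod 30), not 4.

(⟸) This fails: take t = 2. Then 2² = 4 ≡ 4 (mod 30), yet 2 ≡ 2 (mod 15), not 8.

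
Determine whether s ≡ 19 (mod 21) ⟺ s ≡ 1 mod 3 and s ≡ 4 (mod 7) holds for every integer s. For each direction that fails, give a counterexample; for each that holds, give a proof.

Neither implication holds.

(⟹) This fails: s = 19 gives 19 ≡ 19 (mod 21) but 19 ≡ 5 (mod 7), so the conjunction on the right does not hold.

(⟸) This fails: s = 4 satisfies both congruences on the right (4 ≡ 1 mod 3 and 4 ≡ 4 mod 7) yet 4 ≡ 4 (mod 21), not 19.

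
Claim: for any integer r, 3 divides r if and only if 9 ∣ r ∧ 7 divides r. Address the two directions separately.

Only the converse holds.

(→) This fails: take r = 3. Certainly 3 ∣ 3, but 9 ∤ 3.

(←) Suppose 9 ∣ r and 7 ∣ r. Any common multiple of 9 and 7 is a multiple of their lcm; here gcd(9, 7) = 1, so lcm(9, 7) = 9·7 = 63, so 63 ∣ r. Since 3 ∣ 63, it follows that 3 ∣ r.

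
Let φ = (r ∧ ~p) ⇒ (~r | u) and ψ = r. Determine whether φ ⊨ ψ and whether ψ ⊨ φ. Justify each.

Neither direction holds.

Forward direction. This fails. Under r = F, u = F, p = F, the left side is true but the right side is false.

Converse. This fails. Under r = T, u = F, p = F, the left side is false but the right side is true.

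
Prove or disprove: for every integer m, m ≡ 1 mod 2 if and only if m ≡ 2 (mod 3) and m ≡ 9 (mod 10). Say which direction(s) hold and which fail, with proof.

Not equivalent: only (⇐) holds.

[⇒] This fails: m = 1 gives 1 ≡ 1 (mod 2) but 1 ≡ 1 (mod 3), so the conjunction on the right does not hold.

[⇐] Conversely, if m ≡ 2 (mod 3) and m ≡ 9 (mod 10), then by the Chinese remainder theorem m ≡ 29 (mod 30). Since 29 ≡ 1 (mod 2) and 2 ∣ 30, we get m ≡ 1 (mod 2).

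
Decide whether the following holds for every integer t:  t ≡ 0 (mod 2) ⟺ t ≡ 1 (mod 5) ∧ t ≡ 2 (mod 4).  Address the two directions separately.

Only the reverse direction holds.

[⇐] If t ≡ 1 (mod 5) and t ≡ 2 (mod 4), then by the Chinese remainder theorem t ≡ 6 (mod 20). Since 6 ≡ 0 (mod 2) and 2 ∣ 20, we get t ≡ 0 (mod 2).

[⇒] This fails: t = 0 gives 0 ≡ 0 (mod 2) but 0 ≡ 0 (mod 5), so the conjunction on the right does not hold.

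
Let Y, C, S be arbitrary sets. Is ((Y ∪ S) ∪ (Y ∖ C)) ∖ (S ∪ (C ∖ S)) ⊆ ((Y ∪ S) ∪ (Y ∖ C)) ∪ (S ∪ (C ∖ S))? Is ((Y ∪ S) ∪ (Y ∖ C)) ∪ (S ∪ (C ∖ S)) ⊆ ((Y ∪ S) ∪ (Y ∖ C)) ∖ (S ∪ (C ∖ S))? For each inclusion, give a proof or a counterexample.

(⊆) Let x ∈ ((Y ∪ S) ∪ (Y ∖ C)) ∖ (S ∪ (C ∖ S)). Then x ∈ Y and x ∉ C, S, from which x ∈ ((Y ∪ S) ∪ (Y ∖ C)) ∪ (S ∪ (C ∖ S)).

(⊇) This inclusion fails. Take Y = ∅, C = {1}, S = ∅; then 1 ∈ ((Y ∪ S) ∪ (Y ∖ C)) ∪ (S ∪ (C ∖ S)) but 1 ∉ ((Y ∪ S) ∪ (Y ∖ C)) ∖ (S ∪ (C ∖ S)).

(⊆) holds; (⊇) fails.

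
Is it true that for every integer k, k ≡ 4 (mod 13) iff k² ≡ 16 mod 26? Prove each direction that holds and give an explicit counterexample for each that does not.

(⇒) fails and (⇐) fails.

(⇒) This fails: take k = 17. Then 17 ≡ 4 (mod 13), but 17² = 289 ≡ 3 (mod 26), not 16.

(⇐) This fails: take k = 22. Then 22² = 484 ≡ 16 (mod 26), yet 22 ≡ 9 (mod 13), not 4.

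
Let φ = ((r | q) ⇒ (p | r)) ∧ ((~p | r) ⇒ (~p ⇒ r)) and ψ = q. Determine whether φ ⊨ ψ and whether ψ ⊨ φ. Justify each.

(⟹) This fails. Under p = T, r = F, q = F, the left side is true but the right side is false.

(⟸) This fails. Under p = F, r = F, q = T, the left side is false but the right side is true.

(⇒) fails and (⇐) fails.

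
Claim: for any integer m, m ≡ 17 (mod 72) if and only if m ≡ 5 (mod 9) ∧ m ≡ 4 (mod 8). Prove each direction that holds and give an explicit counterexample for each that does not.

[⇒] This fails: m = 17 gives 17 ≡ 17 (mod 72) but 17 ≡ 8 (mod 9), so the conjunction on the right does not hold.

[⇐] This fails: m = 68 satisfies both congruences on the right (68 ≡ 5 mod 9 and 68 ≡ 4 mod 8) yet 68 ≡ 68 (mod 72), not 17.

Neither direction holds.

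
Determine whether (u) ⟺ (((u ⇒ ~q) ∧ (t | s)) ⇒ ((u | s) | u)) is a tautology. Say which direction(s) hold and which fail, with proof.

Only the forward direction holds.

(⟹) Assume the antecedent. If u is true, the consequent reduces to true regardless of the other variables. If u is false, the antecedent cannot hold. Either way the consequent holds.

(⟸) This fails. Under u = F, s = F, q = F, t = F, the left side is false but the right side is true.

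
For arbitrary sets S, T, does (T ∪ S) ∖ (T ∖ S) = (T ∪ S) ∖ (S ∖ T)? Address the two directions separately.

Both inclusions fail.

(⟹) This inclusion fails. Take S = {1}, T = ∅; then 1 ∈ (T ∪ S) ∖ (T ∖ S) but 1 ∉ (T ∪ S) ∖ (S ∖ T).

(⟸) This inclusion fails. Take S = ∅, T = {1}; then 1 ∈ (T ∪ S) ∖ (S ∖ T) but 1 ∉ (T ∪ S) ∖ (T ∖ S).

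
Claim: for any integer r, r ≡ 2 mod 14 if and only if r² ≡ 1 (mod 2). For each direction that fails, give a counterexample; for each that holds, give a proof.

Forward direction. This fails: take r = 2. Then 2 ≡ 2 (mod 14), but 2² = 4 ≡ 0 (mod 2), not 1.

Converse. This fails: take r = 1. Then 1² = 1 ≡ 1 (mod 2), yet 1 ≡ 1 (mod 14), not 2.

(⇒) fails and (⇐) fails.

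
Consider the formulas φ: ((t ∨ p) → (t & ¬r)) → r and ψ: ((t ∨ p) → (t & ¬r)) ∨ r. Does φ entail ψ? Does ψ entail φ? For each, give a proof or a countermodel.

Neither direction holds.

Forward direction. This fails. Under r = F, p = T, t = F, the left side is true but the right side is false.

Converse. This fails. Under r = F, p = F, t = F, the left side is false but the right side is true.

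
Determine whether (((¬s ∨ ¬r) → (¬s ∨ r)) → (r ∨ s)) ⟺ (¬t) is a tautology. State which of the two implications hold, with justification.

[⇒] This fails. Under s = T, t = T, r = F, the left side is true but the right side is false.

[⇐] This fails. Under s = F, t = F, r = F, the left side is false but the right side is true.

(⇒) fails and (⇐) fails.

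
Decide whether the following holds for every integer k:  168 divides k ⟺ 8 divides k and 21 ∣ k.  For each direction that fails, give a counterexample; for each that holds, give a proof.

Equivalent; both directions hold.

[⇒] If 168 ∣ k, write k = 168q. Since 168 = 21·8, k = 8·(21q), so 8 ∣ k; and since 168 = 8·21, k = 21·(8q), so 21 ∣ k.

[⇐] Suppose 8 ∣ k and 21 ∣ k. Any common multiple of 8 and 21 is a multiple of their lcm; here gcd(8, 21) = 1, so lcm(8, 21) = 8·21 = 168, so 168 ∣ k.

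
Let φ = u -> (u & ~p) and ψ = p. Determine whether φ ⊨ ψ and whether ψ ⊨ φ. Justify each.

Neither implication holds.

[⇒] This fails. Under p = F, u = F, the left side is true but the right side is false.

[⇐] This fails. Under p = T, u = T, the left side is false but the right side is true.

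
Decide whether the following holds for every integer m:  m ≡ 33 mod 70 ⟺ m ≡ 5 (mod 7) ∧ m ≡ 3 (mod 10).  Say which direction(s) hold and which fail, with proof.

The biconditional holds.

Forward direction. Suppose m ≡ 33 (mod 70); write m = 70j + 33. Since 7 ∣ 70, reducing mod 7 gives m ≡ 33 ≡ 5 (mod 7); since 10 ∣ 70, reducing mod 10 gives m ≡ 33 ≡ 3 (mod 10).

Converse. If m ≡ 5 (mod 7) and m ≡ 3 (mod 10), then by the Chinese remainder theorem m ≡ 33 (mod 70). This is exactly m ≡ 33 (mod 70).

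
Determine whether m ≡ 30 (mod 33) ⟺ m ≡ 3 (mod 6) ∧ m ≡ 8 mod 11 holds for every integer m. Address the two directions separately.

(⇒) fails; (⇐) holds.

(⟹) This fails: m = 30 gives 30 ≡ 30 (mod 33) but 30 ≡ 0 (mod 6), so the conjunction on the right does not hold.

(⟸) Conversely, if m ≡ 3 (mod 6) and m ≡ 8 (mod 11), then by the Chinese remainder theorem m ≡ 63 (mod 66). Since 63 ≡ 30 (mod 33) and 33 ∣ 66, we get m ≡ 30 (mod 33).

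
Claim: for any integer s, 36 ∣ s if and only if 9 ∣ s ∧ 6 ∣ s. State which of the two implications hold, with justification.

(→) If 36 ∣ s, write s = 36q. Since 36 = 4·9, s = 9·(4q), so 9 ∣ s; and since 36 = 6·6, s = 6·(6q), so 6 ∣ s.

(←) This fails: take s = 18. Both 9 ∣ 18 and 6 ∣ 18, yet 18 is not a multiple of 36 (since 18 = 0·36 + 18), so 36 ∤ 18.

The forward direction holds; the converse fails.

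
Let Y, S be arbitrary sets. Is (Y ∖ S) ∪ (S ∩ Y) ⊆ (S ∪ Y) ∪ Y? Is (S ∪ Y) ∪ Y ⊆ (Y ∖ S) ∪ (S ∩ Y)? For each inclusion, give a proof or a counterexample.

(⊆) Let x ∈ (Y ∖ S) ∪ (S ∩ Y). Then either x ∈ Y and x ∉ S; or x ∈ Y ∩ S. In each case x ∈ (S ∪ Y) ∪ Y, so (Y ∖ S) ∪ (S ∩ Y) ⊆ (S ∪ Y) ∪ Y.

(⊇) This inclusion fails. Take Y = ∅, S = {1}; then 1 ∈ (S ∪ Y) ∪ Y but 1 ∉ (Y ∖ S) ∪ (S ∩ Y).

(⊆) holds; (⊇) fails.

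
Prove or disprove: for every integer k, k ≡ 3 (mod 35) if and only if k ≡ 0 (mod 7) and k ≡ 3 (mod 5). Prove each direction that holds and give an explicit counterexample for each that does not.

(→) This fails: k = 3 gives 3 ≡ 3 (mod 35) but 3 ≡ 3 (mod 7), so the conjunction on the right does not hold.

(←) This fails: k = 28 satisfies both congruences on the right (28 ≡ 0 mod 7 and 28 ≡ 3 mod 5) yet 28 ≡ 28 (mod 35), not 3.

Both directions fail.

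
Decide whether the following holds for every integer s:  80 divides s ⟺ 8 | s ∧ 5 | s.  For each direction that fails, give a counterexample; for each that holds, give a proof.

(→) If 80 ∣ s, write s = 80q. Since 80 = 10·8, s = 8·(10q), so 8 ∣ s; and since 80 = 16·5, s = 5·(16q), so 5 ∣ s.

(←) This fails: take s = 40. Both 8 ∣ 40 and 5 ∣ 40, yet 40 is not a multiple of 80 (since 40 = 0·80 + 40), so 80 ∤ 40.

(⇒) holds; (⇐) fails.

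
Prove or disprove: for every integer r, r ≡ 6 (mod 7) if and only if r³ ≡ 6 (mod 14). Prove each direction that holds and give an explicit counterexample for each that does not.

(→) This fails: take r = 13. Then 13 ≡ 6 (mod 7), but 13³ = 2197 ≡ 13 (mod 14), not 6.

(←) This fails: take r = 10. Then 10³ = 1000 ≡ 6 (mod 14), yet 10 ≡ 3 (mod 7), not 6.

(⇒) fails and (⇐) fails.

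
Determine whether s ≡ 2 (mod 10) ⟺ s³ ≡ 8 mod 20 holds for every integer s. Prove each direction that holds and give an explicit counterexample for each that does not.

Both directions hold.

Converse. The residues r modulo 20 with r³ ≡ 8 (mod 20) are exactly {2, 12}, and each is ≡ 2 (mod 10).

Forward direction. Suppose s ≡ 2 (mod 10). Working modulo 20, s ∈ {2, 12}; for each such r, r³ ≡ 8 (mod 20).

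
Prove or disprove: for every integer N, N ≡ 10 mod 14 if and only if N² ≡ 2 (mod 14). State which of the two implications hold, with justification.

Forward direction. Suppose N ≡ 10 mod 14. Write N = 14j + 10. Then (14j + 10)² = 196j² + 280j + 100 = 14(14j² + 20j + 7) + 2, so N² ≡ 2 (mod 14).

Converse. This fails: take N = 4. Then 4² = 16 ≡ 2 (mod 14), yet 4 ≡ 4 (mod 14), not 10.

(⇒) holds; (⇐) fails.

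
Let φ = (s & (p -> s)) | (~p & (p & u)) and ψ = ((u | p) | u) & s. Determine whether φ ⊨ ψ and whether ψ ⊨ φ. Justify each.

(⇒) fails; (⇐) holds.

Forward direction. This fails. Under p = F, u = F, s = T, the left side is true but the right side is false.

Converse. Assume the antecedent. If p is true, the antecedent forces (p = T, u = F, s = T) or (p = T, u = T, s = T), and the consequent holds there. If p is false, the antecedent forces (p = F, u = T, s = T), and the consequent holds there. Either way the consequent holds.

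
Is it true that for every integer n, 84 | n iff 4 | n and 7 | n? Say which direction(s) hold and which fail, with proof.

The forward direction holds; the converse fails.

(⇒) If 84 ∣ n, write n = 84q. Since 84 = 21·4, n = 4·(21q), so 4 ∣ n; and since 84 = 12·7, n = 7·(12q), so 7 ∣ n.

(⇐) This fails: take n = 28. Both 4 ∣ 28 and 7 ∣ 28, yet 28 is not a multiple of 84 (since 28 = 0·84 + 28), so 84 ∤ 28.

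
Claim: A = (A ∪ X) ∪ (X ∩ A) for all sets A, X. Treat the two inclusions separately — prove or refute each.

The sets are not equal: only the forward inclusion holds.

(⊆) Let x ∈ A. Then either x ∈ A and x ∉ X; or x ∈ A ∩ X. In each case x ∈ (A ∪ X) ∪ (X ∩ A), so A ⊆ (A ∪ X) ∪ (X ∩ A).

(⊇) This inclusion fails. Take A = ∅, X = {1}; then 1 ∈ (A ∪ X) ∪ (X ∩ A) but 1 ∉ A.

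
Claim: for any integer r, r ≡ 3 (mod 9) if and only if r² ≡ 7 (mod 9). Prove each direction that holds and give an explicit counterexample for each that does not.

Both directions fail.

(⇒) This fails: take r = 3. Then 3 ≡ 3 (mod 9), but 3² = 9 ≡ 0 (mod 9), not 7.

(⇐) This fails: take r = 4. Then 4² = 16 ≡ 7 (mod 9), yet 4 ≡ 4 (mod 9), not 3.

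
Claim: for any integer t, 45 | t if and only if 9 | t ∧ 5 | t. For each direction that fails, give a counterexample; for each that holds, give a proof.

Both implications hold.

Forward direction. If 45 ∣ t, write t = 45q. Since 45 = 5·9, t = 9·(5q), so 9 ∣ t; and since 45 = 9·5, t = 5·(9q), so 5 ∣ t.

Converse. Suppose 9 ∣ t and 5 ∣ t. Any common multiple of 9 and 5 is a multiple of their lcm; here gcd(9, 5) = 1, so lcm(9, 5) = 9·5 = 45, so 45 ∣ t.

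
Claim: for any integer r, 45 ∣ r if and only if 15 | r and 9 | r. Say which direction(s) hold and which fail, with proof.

Equivalent; both directions hold.

Forward direction. If 45 ∣ r, write r = 45q. Since 45 = 3·15, r = 15·(3q), so 15 ∣ r; and since 45 = 5·9, r = 9·(5q), so 9 ∣ r.

Converse. Suppose 15 ∣ r and 9 ∣ r. Any common multiple of 15 and 9 is a multiple of their lcm; here lcm(15, 9) = 15·9/gcd(15, 9) = 135/3 = 45, so 45 ∣ r.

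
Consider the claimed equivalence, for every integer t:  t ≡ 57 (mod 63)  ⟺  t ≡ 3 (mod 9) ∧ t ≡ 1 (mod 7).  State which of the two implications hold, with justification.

[⇐] If t ≡ 3 (mod 9) and t ≡ 1 (mod 7), then by the Chinese remainder theorem t ≡ 57 (mod 63). This is exactly t ≡ 57 (mod 63).

[⇒] Suppose t ≡ 57 (mod 63); write t = 63j + 57. Since 9 ∣ 63, reducing mod 9 gives t ≡ 57 ≡ 3 (mod 9); since 7 ∣ 63, reducing mod 7 gives t ≡ 57 ≡ 1 (mod 7).

The biconditional holds.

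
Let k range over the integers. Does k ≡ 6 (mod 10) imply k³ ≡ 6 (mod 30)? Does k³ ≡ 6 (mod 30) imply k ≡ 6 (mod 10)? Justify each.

(⟸) The residues r modulo 30 with r³ ≡ 6 (mod 30) are exactly {6}, and each is ≡ 6 (mod 10).

(⟹) This fails: take k = 16. Then 16 ≡ 6 (mod 10), but 16³ = 4096 ≡ 16 (mod 30), not 6.

(⇒) fails; (⇐) holds.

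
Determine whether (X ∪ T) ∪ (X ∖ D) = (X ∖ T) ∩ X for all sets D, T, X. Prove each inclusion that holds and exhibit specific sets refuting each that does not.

The sets are not equal: only the reverse inclusion holds.

Reverse inclusion. Let x ∈ (X ∖ T) ∩ X. Then either x ∈ X and x ∉ D, T; or x ∈ D ∩ X and x ∉ T. In each case x ∈ (X ∪ T) ∪ (X ∖ D), so (X ∖ T) ∩ X ⊆ (X ∪ T) ∪ (X ∖ D).

Forward inclusion. This inclusion fails. Take D = ∅, T = {1}, X = ∅; then 1 ∈ (X ∪ T) ∪ (X ∖ D) but 1 ∉ (X ∖ T) ∩ X.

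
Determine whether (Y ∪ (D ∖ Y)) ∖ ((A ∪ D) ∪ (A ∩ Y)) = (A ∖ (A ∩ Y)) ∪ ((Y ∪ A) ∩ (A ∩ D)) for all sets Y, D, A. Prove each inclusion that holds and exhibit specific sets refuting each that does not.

Forward inclusion. This inclusion fails. Take Y = {1}, D = ∅, A = ∅; then 1 ∈ (Y ∪ (D ∖ Y)) ∖ ((A ∪ D) ∪ (A ∩ Y)) but 1 ∉ (A ∖ (A ∩ Y)) ∪ ((Y ∪ A) ∩ (A ∩ D)).

Reverse inclusion. This inclusion fails. Take Y = ∅, D = ∅, A = {1}; then 1 ∈ (A ∖ (A ∩ Y)) ∪ ((Y ∪ A) ∩ (A ∩ D)) but 1 ∉ (Y ∪ (D ∖ Y)) ∖ ((A ∪ D) ∪ (A ∩ Y)).

(⊆) fails and (⊇) fails.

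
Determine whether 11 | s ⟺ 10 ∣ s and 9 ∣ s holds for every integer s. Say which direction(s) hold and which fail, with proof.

[⇒] This fails: take s = 11. Certainly 11 ∣ 11, but 10 ∤ 11.

[⇐] This fails: take s = 90. Both 10 ∣ 90 and 9 ∣ 90, yet 90 is not a multiple of 11 (since 90 = 8·11 + 2), so 11 ∤ 90.

Both directions fail.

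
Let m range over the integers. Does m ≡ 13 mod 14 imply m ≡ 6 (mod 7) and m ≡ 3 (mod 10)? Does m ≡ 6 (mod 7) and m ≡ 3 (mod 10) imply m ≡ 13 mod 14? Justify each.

The forward direction fails; the converse holds.

(→) This fails: m = 69 gives 69 ≡ 13 (mod 14) but 69 ≡ 9 (mod 10), so the conjunction on the right does not hold.

(←) Conversely, if m ≡ 6 (mod 7) and m ≡ 3 (mod 10), then by the Chinese remainder theorem m ≡ 13 (mod 70). Since 13 ≡ 13 (mod 14) and 14 ∣ 70, we get m ≡ 13 (mod 14).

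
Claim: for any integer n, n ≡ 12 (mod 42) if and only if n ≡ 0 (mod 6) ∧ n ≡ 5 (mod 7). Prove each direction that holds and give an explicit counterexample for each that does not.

(⟹) Suppose n ≡ 12 (mod 42); write n = 42j + 12. Since 6 ∣ 42, reducing mod 6 gives n ≡ 12 ≡ 0 (mod 6); since 7 ∣ 42, reducing mod 7 gives n ≡ 12 ≡ 5 (mod 7).

(⟸) Conversely, if n ≡ 0 (mod 6) and n ≡ 5 (mod 7), then by the Chinese remainder theorem n ≡ 12 (mod 42). This is exactly n ≡ 12 (mod 42).

The biconditional holds.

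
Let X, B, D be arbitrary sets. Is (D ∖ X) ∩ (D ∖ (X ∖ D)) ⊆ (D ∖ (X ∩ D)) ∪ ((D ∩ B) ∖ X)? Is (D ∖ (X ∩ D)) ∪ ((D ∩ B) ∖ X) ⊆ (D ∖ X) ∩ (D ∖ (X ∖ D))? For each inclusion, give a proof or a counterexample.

Forward inclusion. Let x ∈ (D ∖ X) ∩ (D ∖ (X ∖ D)). Then either x ∈ D and x ∉ X, B; or x ∈ B ∩ D and x ∉ X. In each case x ∈ (D ∖ (X ∩ D)) ∪ ((D ∩ B) ∖ X), so (D ∖ X) ∩ (D ∖ (X ∖ D)) ⊆ (D ∖ (X ∩ D)) ∪ ((D ∩ B) ∖ X).

Reverse inclusion. Let x ∈ (D ∖ (X ∩ D)) ∪ ((D ∩ B) ∖ X). Then either x ∈ D and x ∉ X, B; or x ∈ B ∩ D and x ∉ X. In each case x ∈ (D ∖ X) ∩ (D ∖ (X ∖ D)), so (D ∖ (X ∩ D)) ∪ ((D ∩ B) ∖ X) ⊆ (D ∖ X) ∩ (D ∖ (X ∖ D)).

Both inclusions hold.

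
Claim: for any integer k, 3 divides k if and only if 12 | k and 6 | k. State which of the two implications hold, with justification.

Converse. Suppose 12 ∣ k and 6 ∣ k. Any common multiple of 12 and 6 is a multiple of their lcm; here lcm(12, 6) = 12·6/gcd(12, 6) = 72/6 = 12, so 12 ∣ k. Since 3 ∣ 12, it follows that 3 ∣ k.

Forward direction. This fails: take k = 3. Certainly 3 ∣ 3, but 12 ∤ 3.

Not equivalent: only (⇐) holds.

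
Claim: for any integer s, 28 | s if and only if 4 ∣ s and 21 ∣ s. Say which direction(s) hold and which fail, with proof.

The forward direction fails; the converse holds.

(→) This fails: take s = 28. Certainly 28 ∣ 28, but 21 ∤ 28.

(←) Suppose 4 ∣ s and 21 ∣ s. Any common multiple of 4 and 21 is a multiple of their lcm; here gcd(4, 21) = 1, so lcm(4, 21) = 4·21 = 84, so 84 ∣ s. Since 28 ∣ 84, it follows that 28 ∣ s.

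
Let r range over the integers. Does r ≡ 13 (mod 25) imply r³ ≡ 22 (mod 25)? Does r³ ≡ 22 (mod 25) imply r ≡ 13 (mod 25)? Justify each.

(⟹) Suppose r ≡ 13 (mod 25). Write r = 25j + 13. Then (25j + 13)³ = 15625j³ + 24375j² + 12675j + 2197 = 25(625j³ + 975j² + 507j + 87) + 22, so r³ ≡ 22 (mod 25).

(⟸) Conversely, suppose r³ ≡ 22 (mod 25). The only residue r in {0, …, 24} with r³ ≡ 22 (mod 25) is r = 13, so r ≡ 13 (mod 25).

The biconditional holds.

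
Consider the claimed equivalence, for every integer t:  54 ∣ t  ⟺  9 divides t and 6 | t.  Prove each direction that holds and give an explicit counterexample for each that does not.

The forward direction holds; the converse fails.

[⇒] If 54 ∣ t, write t = 54q. Since 54 = 6·9, t = 9·(6q), so 9 ∣ t; and since 54 = 9·6, t = 6·(9q), so 6 ∣ t.

[⇐] This fails: take t = 18. Both 9 ∣ 18 and 6 ∣ 18, yet 18 is not a multiple of 54 (since 18 = 0·54 + 18), so 54 ∤ 18.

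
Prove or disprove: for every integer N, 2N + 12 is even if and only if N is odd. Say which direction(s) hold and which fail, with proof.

Only the reverse direction holds.

(⇒) This fails: take N = 0. Then 2N + 12 = 12, which is even, yet N = 0 is even, not odd.

(⇐) Suppose N is odd. Since 2 is even, 2N is even for every N, so 2N + 12 has the same parity as 12, which is even. Hence 2N + 12 is even.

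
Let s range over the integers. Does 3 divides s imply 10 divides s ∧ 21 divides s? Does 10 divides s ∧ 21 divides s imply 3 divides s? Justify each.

Forward direction. This fails: take s = 3. Certainly 3 ∣ 3, but 10 ∤ 3.

Converse. Suppose 10 ∣ s and 21 ∣ s. Any common multiple of 10 and 21 is a multiple of their lcm; here gcd(10, 21) = 1, so lcm(10, 21) = 10·21 = 210, so 210 ∣ s. Since 3 ∣ 210, it follows that 3 ∣ s.

Only the reverse direction holds.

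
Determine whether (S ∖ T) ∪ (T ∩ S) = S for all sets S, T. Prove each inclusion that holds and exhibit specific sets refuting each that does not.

(⊆) Let x ∈ (S ∖ T) ∪ (T ∩ S). Then either x ∈ S and x ∉ T; or x ∈ S ∩ T. In each case x ∈ S, so (S ∖ T) ∪ (T ∩ S) ⊆ S.

(⊇) Let x ∈ S. Then either x ∈ S and x ∉ T; or x ∈ S ∩ T. In each case x ∈ (S ∖ T) ∪ (T ∩ S), so S ⊆ (S ∖ T) ∪ (T ∩ S).

Both inclusions hold; the sets are equal.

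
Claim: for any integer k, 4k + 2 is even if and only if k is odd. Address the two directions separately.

(⟹) This fails: take k = 2. Then 4k + 2 = 10, which is even, yet k = 2 is even, not odd.

(⟸) Suppose k is odd. Since 4 is even, 4k is even for every k, so 4k + 2 has the same parity as 2, which is even. Hence 4k + 2 is even.

(⇒) fails; (⇐) holds.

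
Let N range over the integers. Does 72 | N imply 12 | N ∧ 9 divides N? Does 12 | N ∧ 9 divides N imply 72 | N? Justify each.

(⇒) If 72 ∣ N, write N = 72q. Since 72 = 6·12, N = 12·(6q), so 12 ∣ N; and since 72 = 8·9, N = 9·(8q), so 9 ∣ N.

(⇐) This fails: take N = 36. Both 12 ∣ 36 and 9 ∣ 36, yet 36 is not a multiple of 72 (since 36 = 0·72 + 36), so 72 ∤ 36.

Only the forward direction holds.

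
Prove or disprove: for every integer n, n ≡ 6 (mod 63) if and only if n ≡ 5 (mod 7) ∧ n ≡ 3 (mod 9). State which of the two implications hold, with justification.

(⇒) fails and (⇐) fails.

[⇒] This fails: n = 6 gives 6 ≡ 6 (mod 63) but 6 ≡ 6 (mod 7), so the conjunction on the right does not hold.

[⇐] This fails: n = 12 satisfies both congruences on the right (12 ≡ 5 mod 7 and 12 ≡ 3 mod 9) yet 12 ≡ 12 (mod 63), not 6.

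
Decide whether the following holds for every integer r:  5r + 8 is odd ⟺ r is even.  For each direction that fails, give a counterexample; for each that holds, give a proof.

(⇒) This fails: r = 5 gives 5r + 8 = 33, which is odd, but 5 is odd, not even.

(⇐) This also fails: r = 6 is even, but 5r + 8 = 38 is even, not odd.

(⇒) fails and (⇐) fails.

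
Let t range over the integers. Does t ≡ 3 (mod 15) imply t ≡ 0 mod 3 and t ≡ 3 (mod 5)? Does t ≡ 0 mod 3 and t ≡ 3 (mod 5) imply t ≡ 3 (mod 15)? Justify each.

Equivalent; both directions hold.

[⇒] Suppose t ≡ 3 (mod 15); write t = 15j + 3. Since 3 ∣ 15, reducing mod 3 gives t ≡ 3 ≡ 0 (mod 3); since 5 ∣ 15, reducing mod 5 gives t ≡ 3 (mod 5).

[⇐] Conversely, if t ≡ 0 (mod 3) and t ≡ 3 (mod 5), then by the Chinese remainder theorem t ≡ 3 (mod 15). This is exactly t ≡ 3 (mod 15).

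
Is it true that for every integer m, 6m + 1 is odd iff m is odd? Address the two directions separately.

(⇒) fails; (⇐) holds.

[⇒] This fails: take m = 2. Then 6m + 1 = 13, which is odd, yet m = 2 is even, not odd.

[⇐] Suppose m is odd. Since 6 is even, 6m is even for every m, so 6m + 1 has the same parity as 1, which is odd. Hence 6m + 1 is odd.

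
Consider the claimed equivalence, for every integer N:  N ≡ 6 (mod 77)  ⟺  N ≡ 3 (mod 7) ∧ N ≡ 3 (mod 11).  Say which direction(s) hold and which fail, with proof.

[⇒] This fails: N = 6 gives 6 ≡ 6 (mod 77) but 6 ≡ 6 (mod 7), so the conjunction on the right does not hold.

[⇐] This fails: N = 3 satisfies both congruences on the right (3 ≡ 3 mod 7 and 3 ≡ 3 mod 11) yet 3 ≡ 3 (mod 77), not 6.

Both directions fail.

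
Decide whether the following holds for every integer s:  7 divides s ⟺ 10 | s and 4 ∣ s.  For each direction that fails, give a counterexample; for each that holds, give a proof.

Both directions fail.

(⇒) This fails: take s = 7. Certainly 7 ∣ 7, but 10 ∤ 7.

(⇐) This fails: take s = 20. Both 10 ∣ 20 and 4 ∣ 20, yet 20 is not a multiple of 7 (since 20 = 2·7 + 6), so 7 ∤ 20.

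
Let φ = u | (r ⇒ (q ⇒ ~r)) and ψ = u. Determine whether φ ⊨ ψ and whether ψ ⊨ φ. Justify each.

(⇒) fails; (⇐) holds.

(⇒) This fails. Under q = F, r = F, u = F, the left side is true but the right side is false.

(⇐) Assume the antecedent. If q is true, the antecedent forces (q = T, r = F, u = T) or (q = T, r = T, u = T), and u | (r ⇒ (q ⇒ ~r)) holds there. If q is false, u | (r ⇒ (q ⇒ ~r)) reduces to true regardless of the other variables. Either way u | (r ⇒ (q ⇒ ~r)) holds.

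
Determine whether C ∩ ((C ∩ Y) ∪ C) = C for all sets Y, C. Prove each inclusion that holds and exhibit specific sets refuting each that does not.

(⟹) Let x ∈ C ∩ ((C ∩ Y) ∪ C). Then either x ∈ C and x ∉ Y; or x ∈ Y ∩ C. In each case x ∈ C, so C ∩ ((C ∩ Y) ∪ C) ⊆ C.

(⟸) Let x ∈ C. Then either x ∈ C and x ∉ Y; or x ∈ Y ∩ C. In each case x ∈ C ∩ ((C ∩ Y) ∪ C), so C ⊆ C ∩ ((C ∩ Y) ∪ C).

The two sets are equal.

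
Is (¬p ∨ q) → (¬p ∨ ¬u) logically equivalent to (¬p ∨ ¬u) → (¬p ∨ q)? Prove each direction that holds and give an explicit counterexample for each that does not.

Neither direction holds.

Forward direction. This fails. Under u = F, p = T, q = F, the left side is true but the right side is false.

Converse. This fails. Under u = T, p = T, q = T, the left side is false but the right side is true.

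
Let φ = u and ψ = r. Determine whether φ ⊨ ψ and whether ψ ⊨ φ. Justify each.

(⇒) This fails. Under u = T, r = F, the left side is true but the right side is false.

(⇐) This fails. Under u = F, r = T, the left side is false but the right side is true.

Both directions fail.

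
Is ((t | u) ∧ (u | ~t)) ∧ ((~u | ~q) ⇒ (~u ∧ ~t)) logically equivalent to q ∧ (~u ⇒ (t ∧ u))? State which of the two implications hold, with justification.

Both directions hold; the statement is true.

(⇐) Assume the antecedent. If t is true, the antecedent forces (t = T, q = T, u = T), and the consequent holds there. If t is false, the antecedent forces (t = F, q = T, u = T), and the consequent holds there. Either way the consequent holds.

(⇒) Assume the antecedent. If t is true, the antecedent forces (t = T, q = T, u = T), and q ∧ (~u ⇒ (t ∧ u)) holds there. If t is false, the antecedent forces (t = F, q = T, u = T), and q ∧ (~u ⇒ (t ∧ u)) holds there. Either way q ∧ (~u ⇒ (t ∧ u)) holds.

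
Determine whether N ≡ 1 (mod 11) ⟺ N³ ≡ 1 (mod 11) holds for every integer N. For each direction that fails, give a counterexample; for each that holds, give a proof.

(⇒) Suppose N ≡ 1 (mod 11). Write N = 11j + 1. Then (11j + 1)³ = 1331j³ + 363j² + 33j + 1 = 11(121j³ + 33j² + 3j) + 1, so N³ ≡ 1 (mod 11).

(⇐) Conversely, suppose N³ ≡ 1 (mod 11). The only residue r in {0, …, 10} with r³ ≡ 1 (mod 11) is r = 1, so N ≡ 1 (mod 11).

Both directions hold.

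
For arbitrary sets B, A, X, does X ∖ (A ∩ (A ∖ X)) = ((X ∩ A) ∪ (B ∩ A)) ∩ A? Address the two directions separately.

(⊆) This inclusion fails. Take B = ∅, A = ∅, X = {1}; then 1 ∈ X ∖ (A ∩ (A ∖ X)) but 1 ∉ ((X ∩ A) ∪ (B ∩ A)) ∩ A.

(⊇) This inclusion fails. Take B = {1}, A = {1}, X = ∅; then 1 ∈ ((X ∩ A) ∪ (B ∩ A)) ∩ A but 1 ∉ X ∖ (A ∩ (A ∖ X)).

(⊆) fails and (⊇) fails.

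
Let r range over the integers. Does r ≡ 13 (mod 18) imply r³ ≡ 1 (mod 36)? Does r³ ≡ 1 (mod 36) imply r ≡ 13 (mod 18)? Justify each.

Forward direction. This fails: take r = 31. Then 31 ≡ 13 (mod 18), but 31³ = 29791 ≡ 19 (mod 36), not 1.

Converse. This fails: take r = 1. Then 1³ = 1 ≡ 1 (mod 36), yet 1 ≡ 1 (mod 18), not 13.

Neither direction holds.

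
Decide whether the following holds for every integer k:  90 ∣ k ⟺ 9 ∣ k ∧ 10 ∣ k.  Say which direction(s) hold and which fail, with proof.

(⟸) Suppose 9 ∣ k and 10 ∣ k. Any common multiple of 9 and 10 is a multiple of their lcm; here gcd(9, 10) = 1, so lcm(9, 10) = 9·10 = 90, so 90 ∣ k.

(⟹) If 90 ∣ k, write k = 90q. Since 90 = 10·9, k = 9·(10q), so 9 ∣ k; and since 90 = 9·10, k = 10·(9q), so 10 ∣ k.

Equivalent; both directions hold.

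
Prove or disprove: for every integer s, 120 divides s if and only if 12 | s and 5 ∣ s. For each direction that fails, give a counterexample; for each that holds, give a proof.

The forward direction holds; the converse fails.

(⟸) This fails: take s = 60. Both 12 ∣ 60 and 5 ∣ 60, yet 60 is not a multiple of 120 (since 60 = 0·120 + 60), so 120 ∤ 60.

(⟹) If 120 ∣ s, write s = 120q. Since 120 = 10·12, s = 12·(10q), so 12 ∣ s; and since 120 = 24·5, s = 5·(24q), so 5 ∣ s.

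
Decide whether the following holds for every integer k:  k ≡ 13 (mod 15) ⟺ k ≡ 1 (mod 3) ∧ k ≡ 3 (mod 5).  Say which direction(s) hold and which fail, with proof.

[⇒] Suppose k ≡ 13 (mod 15); write k = 15j + 13. Since 3 ∣ 15, reducing mod 3 gives k ≡ 13 ≡ 1 (mod 3); since 5 ∣ 15, reducing mod 5 gives k ≡ 13 ≡ 3 (mod 5).

[⇐] Conversely, if k ≡ 1 (mod 3) and k ≡ 3 (mod 5), then by the Chinese remainder theorem k ≡ 13 (mod 15). This is exactly k ≡ 13 (mod 15).

Both implications hold.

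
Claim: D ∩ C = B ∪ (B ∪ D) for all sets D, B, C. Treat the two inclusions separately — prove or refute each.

The sets are not equal: only the forward inclusion holds.

(⊇) This inclusion fails. Take D = {1}, B = ∅, C = ∅; then 1 ∈ B ∪ (B ∪ D) but 1 ∉ D ∩ C.

(⊆) Let x ∈ D ∩ C. Then either x ∈ D ∩ C and x ∉ B; or x ∈ D ∩ B ∩ C. In each case x ∈ B ∪ (B ∪ D), so D ∩ C ⊆ B ∪ (B ∪ D).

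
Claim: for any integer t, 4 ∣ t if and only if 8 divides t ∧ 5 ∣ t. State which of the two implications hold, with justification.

[⇐] Suppose 8 ∣ t and 5 ∣ t. Any common multiple of 8 and 5 is a multiple of their lcm; here gcd(8, 5) = 1, so lcm(8, 5) = 8·5 = 40, so 40 ∣ t. Since 4 ∣ 40, it follows that 4 ∣ t.

[⇒] This fails: take t = 4. Certainly 4 ∣ 4, but 8 ∤ 4.

Not equivalent: only (⇐) holds.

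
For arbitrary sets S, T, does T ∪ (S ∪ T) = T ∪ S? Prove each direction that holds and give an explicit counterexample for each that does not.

Both inclusions hold; the sets are equal.

(⟹) Let x ∈ T ∪ (S ∪ T). Then either x ∈ S and x ∉ T; or x ∈ T and x ∉ S; or x ∈ S ∩ T. In each case x ∈ T ∪ S, so T ∪ (S ∪ T) ⊆ T ∪ S.

(⟸) Let x ∈ T ∪ S. Then either x ∈ S and x ∉ T; or x ∈ T and x ∉ S; or x ∈ S ∩ T. In each case x ∈ T ∪ (S ∪ T), so T ∪ S ⊆ T ∪ (S ∪ T).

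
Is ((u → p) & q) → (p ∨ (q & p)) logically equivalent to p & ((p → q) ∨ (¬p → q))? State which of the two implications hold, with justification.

(⇒) fails; (⇐) holds.

(⟹) This fails. Under u = F, q = F, p = F, the left side is true but the right side is false.

(⟸) Assume the antecedent. If u is true, ((u → p) & q) → (p ∨ (q & p)) reduces to true regardless of the other variables. If u is false, the antecedent forces (u = F, q = F, p = T) or (u = F, q = T, p = T), and ((u → p) & q) → (p ∨ (q & p)) holds there. Either way ((u → p) & q) → (p ∨ (q & p)) holds.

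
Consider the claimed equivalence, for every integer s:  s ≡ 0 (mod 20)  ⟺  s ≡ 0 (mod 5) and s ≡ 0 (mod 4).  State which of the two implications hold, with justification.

Both implications hold.

(⇒) Suppose s ≡ 0 (mod 20); write s = 20j + 0. Since 5 ∣ 20, reducing mod 5 gives s ≡ 0 (mod 5); since 4 ∣ 20, reducing mod 4 gives s ≡ 0 (mod 4).

(⇐) Conversely, if s ≡ 0 (mod 5) and s ≡ 0 (mod 4), then by the Chinese remainder theorem s ≡ 0 (mod 20). This is exactly s ≡ 0 (mod 20).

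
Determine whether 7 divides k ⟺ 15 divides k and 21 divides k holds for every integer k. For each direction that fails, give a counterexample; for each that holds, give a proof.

The forward direction fails; the converse holds.

(⇒) This fails: take k = 7. Certainly 7 ∣ 7, but 15 ∤ 7.

(⇐) Suppose 15 ∣ k and 21 ∣ k. Any common multiple of 15 and 21 is a multiple of their lcm; here lcm(15, 21) = 15·21/gcd(15, 21) = 315/3 = 105, so 105 ∣ k. Since 7 ∣ 105, it follows that 7 ∣ k.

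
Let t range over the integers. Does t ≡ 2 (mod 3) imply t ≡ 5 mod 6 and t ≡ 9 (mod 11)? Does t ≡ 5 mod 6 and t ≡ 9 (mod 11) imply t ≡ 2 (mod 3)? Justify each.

Not equivalent: only (⇐) holds.

(⟹) This fails: t = 2 gives 2 ≡ 2 (mod 3) but 2 ≡ 2 (mod 6), so the conjunction on the right does not hold.

(⟸) Conversely, if t ≡ 5 (mod 6) and t ≡ 9 (mod 11), then by the Chinese remainder theorem t ≡ 53 (mod 66). Since 53 ≡ 2 (mod 3) and 3 ∣ 66, we get t ≡ 2 (mod 3).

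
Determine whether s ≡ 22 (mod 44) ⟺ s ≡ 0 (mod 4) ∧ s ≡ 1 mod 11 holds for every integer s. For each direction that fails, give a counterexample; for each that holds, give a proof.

(⇒) fails and (⇐) fails.

[⇒] This fails: s = 22 gives 22 ≡ 22 (mod 44) but 22 ≡ 2 (mod 4), so the conjunction on the right does not hold.

[⇐] This fails: s = 12 satisfies both congruences on the right (12 ≡ 0 mod 4 and 12 ≡ 1 mod 11) yet 12 ≡ 12 (mod 44), not 22.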